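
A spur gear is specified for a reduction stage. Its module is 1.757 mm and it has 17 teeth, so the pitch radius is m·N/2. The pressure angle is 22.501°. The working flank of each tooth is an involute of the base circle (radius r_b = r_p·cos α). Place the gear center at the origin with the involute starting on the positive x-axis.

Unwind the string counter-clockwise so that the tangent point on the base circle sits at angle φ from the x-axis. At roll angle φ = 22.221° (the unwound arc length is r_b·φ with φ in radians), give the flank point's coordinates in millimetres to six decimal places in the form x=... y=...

x=14.796544 y=0.264276

pitch radius r_p = m·N/2 = 1.757·17/2 = 14.934500
base radius r_b = r_p·cos α = 14.934500·cos 22.501° = 13.797579
roll angle φ = 22.221° = 0.38782961 rad
x = r_b·(cos φ + φ·sin φ) = 13.797579·(0.92573204 + 0.38782961·0.37818011) = 14.796544
y = r_b·(sin φ − φ·cos φ) = 13.797579·(0.37818011 − 0.38782961·0.92573204) = 0.264276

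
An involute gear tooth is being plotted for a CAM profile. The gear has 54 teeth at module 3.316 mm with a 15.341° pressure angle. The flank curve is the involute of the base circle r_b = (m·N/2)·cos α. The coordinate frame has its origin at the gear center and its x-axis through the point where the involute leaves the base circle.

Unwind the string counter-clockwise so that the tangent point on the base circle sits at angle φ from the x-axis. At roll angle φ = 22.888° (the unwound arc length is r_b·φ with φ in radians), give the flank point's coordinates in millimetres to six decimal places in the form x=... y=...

x=92.958506 y=1.805549

pitch radius r_p = m·N/2 = 3.316·54/2 = 89.532000
base radius r_b = r_p·cos α = 89.532000·cos 15.341° = 86.341827
roll angle φ = 22.888° = 0.39947096 rad
x = r_b·(cos φ + φ·sin φ) = 86.341827·(0.92126688 + 0.39947096·0.38893101) = 92.958506
y = r_b·(sin φ − φ·cos φ) = 86.341827·(0.38893101 − 0.39947096·0.92126688) = 1.805549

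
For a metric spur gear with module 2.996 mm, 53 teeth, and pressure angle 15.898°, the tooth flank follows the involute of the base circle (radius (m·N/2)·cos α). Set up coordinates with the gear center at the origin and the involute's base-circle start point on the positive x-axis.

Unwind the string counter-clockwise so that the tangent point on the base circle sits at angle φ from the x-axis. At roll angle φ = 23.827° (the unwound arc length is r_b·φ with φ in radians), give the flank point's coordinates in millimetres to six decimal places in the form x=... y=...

pitch radius r_p = m·N/2 = 2.996·53/2 = 79.394000
base radius r_b = r_p·cos α = 79.394000·cos 15.898° = 76.357249
roll angle φ = 23.827° = 0.41585960 rad
x = r_b·(cos φ + φ·sin φ) = 76.357249·(0.91476940 + 0.41585960·0.40397642) = 82.677099
y = r_b·(sin φ − φ·cos φ) = 76.357249·(0.40397642 − 0.41585960·0.91476940) = 1.799036

x=82.677099 y=1.799036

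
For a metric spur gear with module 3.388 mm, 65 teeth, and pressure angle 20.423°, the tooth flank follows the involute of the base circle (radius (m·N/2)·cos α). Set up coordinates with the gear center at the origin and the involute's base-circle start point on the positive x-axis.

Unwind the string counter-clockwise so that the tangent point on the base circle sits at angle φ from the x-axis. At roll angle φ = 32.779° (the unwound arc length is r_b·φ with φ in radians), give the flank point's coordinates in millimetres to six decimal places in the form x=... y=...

pitch radius r_p = m·N/2 = 3.388·65/2 = 110.110000
base radius r_b = r_p·cos α = 110.110000·cos 20.423° = 103.188704
roll angle φ = 32.779° = 0.57210148 rad
x = r_b·(cos φ + φ·sin φ) = 103.188704·(0.84076509 + 0.57210148·0.54140009) = 118.718696
y = r_b·(sin φ − φ·cos φ) = 103.188704·(0.54140009 − 0.57210148·0.84076509) = 6.232303

x=118.718696 y=6.232303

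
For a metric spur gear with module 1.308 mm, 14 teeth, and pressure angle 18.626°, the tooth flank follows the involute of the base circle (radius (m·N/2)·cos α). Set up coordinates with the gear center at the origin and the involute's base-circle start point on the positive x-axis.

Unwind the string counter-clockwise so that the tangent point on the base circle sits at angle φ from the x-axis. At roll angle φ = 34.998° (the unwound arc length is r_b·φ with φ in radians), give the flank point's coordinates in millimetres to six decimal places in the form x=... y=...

x=10.147207 y=0.634879

pitch radius r_p = m·N/2 = 1.308·14/2 = 9.156000
base radius r_b = r_p·cos α = 9.156000·cos 18.626° = 8.676441
roll angle φ = 34.998° = 0.61083033 rad
x = r_b·(cos φ + φ·sin φ) = 8.676441·(0.81917207 + 0.61083033·0.57354784) = 10.147207
y = r_b·(sin φ − φ·cos φ) = 8.676441·(0.57354784 − 0.61083033·0.81917207) = 0.634879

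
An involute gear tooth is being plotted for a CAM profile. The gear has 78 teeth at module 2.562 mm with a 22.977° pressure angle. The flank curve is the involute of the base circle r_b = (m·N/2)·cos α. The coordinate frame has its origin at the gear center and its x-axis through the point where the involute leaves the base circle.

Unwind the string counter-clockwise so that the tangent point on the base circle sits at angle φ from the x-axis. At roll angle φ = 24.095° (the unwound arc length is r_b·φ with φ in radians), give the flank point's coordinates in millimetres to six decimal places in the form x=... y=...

pitch radius r_p = m·N/2 = 2.562·78/2 = 99.918000
base radius r_b = r_p·cos α = 99.918000·cos 22.977° = 91.990669
roll angle φ = 24.095° = 0.42053708 rad
x = r_b·(cos φ + φ·sin φ) = 91.990669·(0.91286981 + 0.42053708·0.40825080) = 99.768885
y = r_b·(sin φ − φ·cos φ) = 91.990669·(0.40825080 − 0.42053708·0.91286981) = 2.240450

x=99.768885 y=2.240450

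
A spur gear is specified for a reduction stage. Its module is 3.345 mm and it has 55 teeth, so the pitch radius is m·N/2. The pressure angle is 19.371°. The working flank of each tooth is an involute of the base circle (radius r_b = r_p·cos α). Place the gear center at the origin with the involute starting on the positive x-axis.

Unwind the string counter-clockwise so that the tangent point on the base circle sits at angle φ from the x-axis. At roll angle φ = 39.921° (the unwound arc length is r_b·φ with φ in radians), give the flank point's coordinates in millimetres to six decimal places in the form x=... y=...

pitch radius r_p = m·N/2 = 3.345·55/2 = 91.987500
base radius r_b = r_p·cos α = 91.987500·cos 19.371° = 86.780148
roll angle φ = 39.921° = 0.69675289 rad
x = r_b·(cos φ + φ·sin φ) = 86.780148·(0.76693000 + 0.69675289·0.64173077) = 105.356113
y = r_b·(sin φ − φ·cos φ) = 86.780148·(0.64173077 − 0.69675289·0.76693000) = 9.317591

x=105.356113 y=9.317591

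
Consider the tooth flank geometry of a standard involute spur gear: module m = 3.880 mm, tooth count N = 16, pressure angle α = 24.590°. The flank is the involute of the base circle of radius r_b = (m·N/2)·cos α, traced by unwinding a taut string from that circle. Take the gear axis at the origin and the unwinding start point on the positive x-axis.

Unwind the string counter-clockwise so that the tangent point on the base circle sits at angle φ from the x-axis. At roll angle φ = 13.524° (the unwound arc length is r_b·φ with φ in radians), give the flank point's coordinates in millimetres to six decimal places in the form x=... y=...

x=29.000290 y=0.123038

pitch radius r_p = m·N/2 = 3.880·16/2 = 31.040000
base radius r_b = r_p·cos α = 31.040000·cos 24.590° = 28.224944
roll angle φ = 13.524° = 0.23603833 rad
x = r_b·(cos φ + φ·sin φ) = 28.224944·(0.97227205 + 0.23603833·0.23385265) = 29.000290
y = r_b·(sin φ − φ·cos φ) = 28.224944·(0.23385265 − 0.23603833·0.97227205) = 0.123038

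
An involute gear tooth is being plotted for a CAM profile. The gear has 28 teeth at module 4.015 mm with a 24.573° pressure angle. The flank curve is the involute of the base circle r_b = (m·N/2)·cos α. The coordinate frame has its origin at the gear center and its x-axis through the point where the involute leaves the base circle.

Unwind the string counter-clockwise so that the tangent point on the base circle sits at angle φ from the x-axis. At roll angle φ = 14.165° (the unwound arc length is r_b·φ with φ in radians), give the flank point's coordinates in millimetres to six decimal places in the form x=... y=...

x=52.657611 y=0.255910

pitch radius r_p = m·N/2 = 4.015·28/2 = 56.210000
base radius r_b = r_p·cos α = 56.210000·cos 24.573° = 51.119183
roll angle φ = 14.165° = 0.24722589 rad
x = r_b·(cos φ + φ·sin φ) = 51.119183·(0.96959502 + 0.24722589·0.24471514) = 52.657611
y = r_b·(sin φ − φ·cos φ) = 51.119183·(0.24471514 − 0.24722589·0.96959502) = 0.255910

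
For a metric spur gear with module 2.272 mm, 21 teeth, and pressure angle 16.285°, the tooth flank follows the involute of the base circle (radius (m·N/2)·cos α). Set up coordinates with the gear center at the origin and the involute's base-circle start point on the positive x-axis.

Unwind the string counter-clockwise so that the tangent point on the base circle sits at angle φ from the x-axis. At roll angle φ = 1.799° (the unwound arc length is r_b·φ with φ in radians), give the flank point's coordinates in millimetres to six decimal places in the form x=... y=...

pitch radius r_p = m·N/2 = 2.272·21/2 = 23.856000
base radius r_b = r_p·cos α = 23.856000·cos 16.285° = 22.898867
roll angle φ = 1.799° = 0.03139847 rad
x = r_b·(cos φ + φ·sin φ) = 22.898867·(0.99950711 + 0.03139847·0.03139331) = 22.910152
y = r_b·(sin φ − φ·cos φ) = 22.898867·(0.03139331 − 0.03139847·0.99950711) = 0.000236

x=22.910152 y=0.000236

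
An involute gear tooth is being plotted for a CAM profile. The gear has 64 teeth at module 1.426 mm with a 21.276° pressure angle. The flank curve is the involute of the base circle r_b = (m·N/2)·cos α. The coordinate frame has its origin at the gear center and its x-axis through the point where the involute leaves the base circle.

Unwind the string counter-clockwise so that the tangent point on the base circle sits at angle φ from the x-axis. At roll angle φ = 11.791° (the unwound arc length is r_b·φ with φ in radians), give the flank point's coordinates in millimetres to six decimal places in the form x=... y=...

pitch radius r_p = m·N/2 = 1.426·64/2 = 45.632000
base radius r_b = r_p·cos α = 45.632000·cos 21.276° = 42.521874
roll angle φ = 11.791° = 0.20579177 rad
x = r_b·(cos φ + φ·sin φ) = 42.521874·(0.97889950 + 0.20579177·0.20434229) = 43.412769
y = r_b·(sin φ − φ·cos φ) = 42.521874·(0.20434229 − 0.20579177·0.97889950) = 0.123008

x=43.412769 y=0.123008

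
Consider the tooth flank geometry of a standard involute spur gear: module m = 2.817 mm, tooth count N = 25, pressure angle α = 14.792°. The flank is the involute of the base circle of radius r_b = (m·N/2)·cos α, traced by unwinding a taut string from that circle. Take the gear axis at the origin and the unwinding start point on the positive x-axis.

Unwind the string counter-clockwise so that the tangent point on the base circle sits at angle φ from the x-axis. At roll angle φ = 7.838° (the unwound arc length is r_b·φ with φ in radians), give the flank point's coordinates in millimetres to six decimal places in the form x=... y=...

x=34.362598 y=0.028998

pitch radius r_p = m·N/2 = 2.817·25/2 = 35.212500
base radius r_b = r_p·cos α = 35.212500·cos 14.792° = 34.045524
roll angle φ = 7.838° = 0.13679891 rad
x = r_b·(cos φ + φ·sin φ) = 34.045524·(0.99065761 + 0.13679891·0.13637263) = 34.362598
y = r_b·(sin φ − φ·cos φ) = 34.045524·(0.13637263 − 0.13679891·0.99065761) = 0.028998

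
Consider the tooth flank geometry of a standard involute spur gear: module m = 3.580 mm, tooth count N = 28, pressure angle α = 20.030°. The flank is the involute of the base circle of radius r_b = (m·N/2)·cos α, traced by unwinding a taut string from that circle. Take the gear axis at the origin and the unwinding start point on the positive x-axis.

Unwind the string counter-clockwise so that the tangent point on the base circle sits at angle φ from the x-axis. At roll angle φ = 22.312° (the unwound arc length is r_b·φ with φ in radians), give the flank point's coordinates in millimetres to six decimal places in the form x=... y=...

pitch radius r_p = m·N/2 = 3.580·28/2 = 50.120000
base radius r_b = r_p·cos α = 50.120000·cos 20.030° = 47.088412
roll angle φ = 22.312° = 0.38941786 rad
x = r_b·(cos φ + φ·sin φ) = 47.088412·(0.92513022 + 0.38941786·0.37964993) = 50.524580
y = r_b·(sin φ − φ·cos φ) = 47.088412·(0.37964993 − 0.38941786·0.92513022) = 0.912936

x=50.524580 y=0.912936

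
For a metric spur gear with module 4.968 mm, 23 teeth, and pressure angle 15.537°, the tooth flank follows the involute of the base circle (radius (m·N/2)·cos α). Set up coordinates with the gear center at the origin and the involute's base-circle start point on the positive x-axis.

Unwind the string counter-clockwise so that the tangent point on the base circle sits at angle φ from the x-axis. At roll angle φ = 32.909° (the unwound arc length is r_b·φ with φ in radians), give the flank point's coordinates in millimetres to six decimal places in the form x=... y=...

x=63.388623 y=3.363344

pitch radius r_p = m·N/2 = 4.968·23/2 = 57.132000
base radius r_b = r_p·cos α = 57.132000·cos 15.537° = 55.044264
roll angle φ = 32.909° = 0.57437040 rad
x = r_b·(cos φ + φ·sin φ) = 55.044264·(0.83953453 + 0.57437040·0.54330633) = 63.388623
y = r_b·(sin φ − φ·cos φ) = 55.044264·(0.54330633 − 0.57437040·0.83953453) = 3.363344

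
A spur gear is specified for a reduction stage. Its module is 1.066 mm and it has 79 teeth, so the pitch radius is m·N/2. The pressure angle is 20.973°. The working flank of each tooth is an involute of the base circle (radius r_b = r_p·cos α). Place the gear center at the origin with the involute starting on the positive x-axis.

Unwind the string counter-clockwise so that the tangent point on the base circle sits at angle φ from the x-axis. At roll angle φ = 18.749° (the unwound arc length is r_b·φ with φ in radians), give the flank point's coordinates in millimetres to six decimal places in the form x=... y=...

x=41.366424 y=0.454331

pitch radius r_p = m·N/2 = 1.066·79/2 = 42.107000
base radius r_b = r_p·cos α = 42.107000·cos 20.973° = 39.317378
roll angle φ = 18.749° = 0.32723178 rad
x = r_b·(cos φ + φ·sin φ) = 39.317378·(0.94693574 + 0.32723178·0.32142294) = 41.366424
y = r_b·(sin φ − φ·cos φ) = 39.317378·(0.32142294 − 0.32723178·0.94693574) = 0.454331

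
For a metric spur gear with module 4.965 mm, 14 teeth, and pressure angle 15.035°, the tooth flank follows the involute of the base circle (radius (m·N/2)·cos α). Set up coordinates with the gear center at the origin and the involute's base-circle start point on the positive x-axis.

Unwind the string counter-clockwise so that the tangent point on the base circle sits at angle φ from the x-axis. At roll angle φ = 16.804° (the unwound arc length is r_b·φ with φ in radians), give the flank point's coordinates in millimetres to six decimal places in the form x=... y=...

pitch radius r_p = m·N/2 = 4.965·14/2 = 34.755000
base radius r_b = r_p·cos α = 34.755000·cos 15.035° = 33.565251
roll angle φ = 16.804° = 0.29328513 rad
x = r_b·(cos φ + φ·sin φ) = 33.565251·(0.95729932 + 0.29328513·0.28909863) = 34.977933
y = r_b·(sin φ − φ·cos φ) = 33.565251·(0.28909863 − 0.29328513·0.95729932) = 0.279833

x=34.977933 y=0.279833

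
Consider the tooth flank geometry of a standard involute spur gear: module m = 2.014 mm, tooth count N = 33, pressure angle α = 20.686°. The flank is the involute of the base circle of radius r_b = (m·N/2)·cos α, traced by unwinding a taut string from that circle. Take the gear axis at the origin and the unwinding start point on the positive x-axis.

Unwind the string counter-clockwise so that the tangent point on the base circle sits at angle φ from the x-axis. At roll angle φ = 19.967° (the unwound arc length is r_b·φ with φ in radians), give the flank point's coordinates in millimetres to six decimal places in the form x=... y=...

x=32.919461 y=0.433278

pitch radius r_p = m·N/2 = 2.014·33/2 = 33.231000
base radius r_b = r_p·cos α = 33.231000·cos 20.686° = 31.088610
roll angle φ = 19.967° = 0.34848989 rad
x = r_b·(cos φ + φ·sin φ) = 31.088610·(0.93988945 + 0.34848989·0.34147886) = 32.919461
y = r_b·(sin φ − φ·cos φ) = 31.088610·(0.34147886 − 0.34848989·0.93988945) = 0.433278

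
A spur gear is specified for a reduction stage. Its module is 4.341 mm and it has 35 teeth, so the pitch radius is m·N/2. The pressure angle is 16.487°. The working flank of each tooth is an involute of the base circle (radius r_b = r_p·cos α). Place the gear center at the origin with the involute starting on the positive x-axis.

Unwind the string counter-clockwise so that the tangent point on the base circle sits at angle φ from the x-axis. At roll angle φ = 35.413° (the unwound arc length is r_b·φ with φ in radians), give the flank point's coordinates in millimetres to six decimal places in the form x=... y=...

x=85.456900 y=5.517098

pitch radius r_p = m·N/2 = 4.341·35/2 = 75.967500
base radius r_b = r_p·cos α = 75.967500·cos 16.487° = 72.844032
roll angle φ = 35.413° = 0.61807345 rad
x = r_b·(cos φ + φ·sin φ) = 72.844032·(0.81499634 + 0.61807345·0.57946610) = 85.456900
y = r_b·(sin φ − φ·cos φ) = 72.844032·(0.57946610 − 0.61807345·0.81499634) = 5.517098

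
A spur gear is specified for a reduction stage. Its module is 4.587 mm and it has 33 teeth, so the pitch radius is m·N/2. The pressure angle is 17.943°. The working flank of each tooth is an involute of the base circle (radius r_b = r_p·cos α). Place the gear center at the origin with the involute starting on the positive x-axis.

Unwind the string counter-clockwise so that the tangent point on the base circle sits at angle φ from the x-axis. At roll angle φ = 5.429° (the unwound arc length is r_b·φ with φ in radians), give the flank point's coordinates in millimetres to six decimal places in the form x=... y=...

x=72.326933 y=0.020400

pitch radius r_p = m·N/2 = 4.587·33/2 = 75.685500
base radius r_b = r_p·cos α = 75.685500·cos 17.943° = 72.004420
roll angle φ = 5.429° = 0.09475393 rad
x = r_b·(cos φ + φ·sin φ) = 72.004420·(0.99551420 + 0.09475393·0.09461220) = 72.326933
y = r_b·(sin φ − φ·cos φ) = 72.004420·(0.09461220 − 0.09475393·0.99551420) = 0.020400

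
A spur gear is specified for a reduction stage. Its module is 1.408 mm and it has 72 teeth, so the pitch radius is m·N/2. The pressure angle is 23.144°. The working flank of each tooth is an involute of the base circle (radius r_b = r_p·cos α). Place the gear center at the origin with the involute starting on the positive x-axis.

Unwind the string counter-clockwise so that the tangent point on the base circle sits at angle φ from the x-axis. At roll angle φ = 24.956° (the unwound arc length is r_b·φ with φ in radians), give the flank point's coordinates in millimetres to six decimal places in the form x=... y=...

pitch radius r_p = m·N/2 = 1.408·72/2 = 50.688000
base radius r_b = r_p·cos α = 50.688000·cos 23.144° = 46.608626
roll angle φ = 24.956° = 0.43556437 rad
x = r_b·(cos φ + φ·sin φ) = 46.608626·(0.90663207 + 0.43556437·0.42192214) = 50.822341
y = r_b·(sin φ − φ·cos φ) = 46.608626·(0.42192214 − 0.43556437·0.90663207) = 1.259622

x=50.822341 y=1.259622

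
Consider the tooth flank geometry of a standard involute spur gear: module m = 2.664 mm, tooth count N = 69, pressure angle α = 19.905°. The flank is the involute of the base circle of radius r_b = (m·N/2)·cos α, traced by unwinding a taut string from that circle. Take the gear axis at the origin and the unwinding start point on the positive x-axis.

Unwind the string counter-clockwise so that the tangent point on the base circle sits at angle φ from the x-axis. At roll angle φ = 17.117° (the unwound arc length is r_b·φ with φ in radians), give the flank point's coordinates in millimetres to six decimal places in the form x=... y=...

pitch radius r_p = m·N/2 = 2.664·69/2 = 91.908000
base radius r_b = r_p·cos α = 91.908000·cos 19.905° = 86.417271
roll angle φ = 17.117° = 0.29874801 rad
x = r_b·(cos φ + φ·sin φ) = 86.417271·(0.95570573 + 0.29874801·0.29432390) = 90.188037
y = r_b·(sin φ − φ·cos φ) = 86.417271·(0.29432390 − 0.29874801·0.95570573) = 0.761225

x=90.188037 y=0.761225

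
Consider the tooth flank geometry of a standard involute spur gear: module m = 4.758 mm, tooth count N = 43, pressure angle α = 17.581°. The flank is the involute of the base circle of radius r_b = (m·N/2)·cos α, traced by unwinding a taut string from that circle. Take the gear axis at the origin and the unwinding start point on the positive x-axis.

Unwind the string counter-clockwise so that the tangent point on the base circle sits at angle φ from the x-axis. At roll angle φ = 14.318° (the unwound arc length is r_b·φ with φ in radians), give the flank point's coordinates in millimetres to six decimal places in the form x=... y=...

x=100.516358 y=0.504117

pitch radius r_p = m·N/2 = 4.758·43/2 = 102.297000
base radius r_b = r_p·cos α = 102.297000·cos 17.581° = 97.518798
roll angle φ = 14.318° = 0.24989624 rad
x = r_b·(cos φ + φ·sin φ) = 97.518798·(0.96893809 + 0.24989624·0.24730343) = 100.516358
y = r_b·(sin φ − φ·cos φ) = 97.518798·(0.24730343 − 0.24989624·0.96893809) = 0.504117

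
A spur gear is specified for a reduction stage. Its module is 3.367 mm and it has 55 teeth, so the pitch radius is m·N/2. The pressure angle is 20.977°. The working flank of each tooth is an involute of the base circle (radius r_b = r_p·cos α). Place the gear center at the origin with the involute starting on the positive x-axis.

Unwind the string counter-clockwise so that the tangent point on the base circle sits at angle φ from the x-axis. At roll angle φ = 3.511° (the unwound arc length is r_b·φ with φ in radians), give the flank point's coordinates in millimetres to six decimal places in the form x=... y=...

pitch radius r_p = m·N/2 = 3.367·55/2 = 92.592500
base radius r_b = r_p·cos α = 92.592500·cos 20.977° = 86.455859
roll angle φ = 3.511° = 0.06127851 rad
x = r_b·(cos φ + φ·sin φ) = 86.455859·(0.99812306 + 0.06127851·0.06124017) = 86.618030
y = r_b·(sin φ − φ·cos φ) = 86.455859·(0.06124017 − 0.06127851·0.99812306) = 0.006629

x=86.618030 y=0.006629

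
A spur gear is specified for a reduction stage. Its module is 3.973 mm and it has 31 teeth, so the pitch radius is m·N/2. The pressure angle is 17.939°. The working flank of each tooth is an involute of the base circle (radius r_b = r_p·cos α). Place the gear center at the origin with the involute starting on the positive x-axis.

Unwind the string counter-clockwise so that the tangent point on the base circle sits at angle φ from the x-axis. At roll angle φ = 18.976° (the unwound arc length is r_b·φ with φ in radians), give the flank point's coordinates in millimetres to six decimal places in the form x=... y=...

pitch radius r_p = m·N/2 = 3.973·31/2 = 61.581500
base radius r_b = r_p·cos α = 61.581500·cos 17.939° = 58.587714
roll angle φ = 18.976° = 0.33119368 rad
x = r_b·(cos φ + φ·sin φ) = 58.587714·(0.94565487 + 0.33119368·0.32517207) = 61.713356
y = r_b·(sin φ − φ·cos φ) = 58.587714·(0.32517207 − 0.33119368·0.94565487) = 0.701714

x=61.713356 y=0.701714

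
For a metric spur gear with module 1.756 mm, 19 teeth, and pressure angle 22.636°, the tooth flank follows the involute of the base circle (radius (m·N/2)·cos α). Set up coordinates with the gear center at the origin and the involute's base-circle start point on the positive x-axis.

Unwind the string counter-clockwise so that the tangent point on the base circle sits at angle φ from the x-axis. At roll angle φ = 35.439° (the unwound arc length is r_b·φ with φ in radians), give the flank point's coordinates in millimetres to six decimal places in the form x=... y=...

pitch radius r_p = m·N/2 = 1.756·19/2 = 16.682000
base radius r_b = r_p·cos α = 16.682000·cos 22.636° = 15.396962
roll angle φ = 35.439° = 0.61852723 rad
x = r_b·(cos φ + φ·sin φ) = 15.396962·(0.81473330 + 0.61852723·0.57983588) = 18.066450
y = r_b·(sin φ − φ·cos φ) = 15.396962·(0.57983588 − 0.61852723·0.81473330) = 1.168647

x=18.066450 y=1.168647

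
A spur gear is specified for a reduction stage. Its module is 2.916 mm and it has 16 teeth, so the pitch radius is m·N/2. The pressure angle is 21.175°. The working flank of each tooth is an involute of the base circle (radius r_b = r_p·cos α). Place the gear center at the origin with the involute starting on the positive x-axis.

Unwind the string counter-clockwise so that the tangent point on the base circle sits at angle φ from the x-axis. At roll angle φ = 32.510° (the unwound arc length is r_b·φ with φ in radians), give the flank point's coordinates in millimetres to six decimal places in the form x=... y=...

pitch radius r_p = m·N/2 = 2.916·16/2 = 23.328000
base radius r_b = r_p·cos α = 23.328000·cos 21.175° = 21.752928
roll angle φ = 32.510° = 0.56740654 rad
x = r_b·(cos φ + φ·sin φ) = 21.752928·(0.84329766 + 0.56740654·0.53744680) = 24.977767
y = r_b·(sin φ − φ·cos φ) = 21.752928·(0.53744680 − 0.56740654·0.84329766) = 1.282426

x=24.977767 y=1.282426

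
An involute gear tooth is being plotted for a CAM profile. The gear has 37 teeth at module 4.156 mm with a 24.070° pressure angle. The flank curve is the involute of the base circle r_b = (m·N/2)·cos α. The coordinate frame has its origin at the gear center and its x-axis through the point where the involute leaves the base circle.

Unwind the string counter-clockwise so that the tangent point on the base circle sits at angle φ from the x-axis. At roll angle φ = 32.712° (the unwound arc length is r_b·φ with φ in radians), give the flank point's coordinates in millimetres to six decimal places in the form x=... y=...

pitch radius r_p = m·N/2 = 4.156·37/2 = 76.886000
base radius r_b = r_p·cos α = 76.886000·cos 24.070° = 70.200597
roll angle φ = 32.712° = 0.57093210 rad
x = r_b·(cos φ + φ·sin φ) = 70.200597·(0.84139762 + 0.57093210·0.54041655) = 80.726389
y = r_b·(sin φ − φ·cos φ) = 70.200597·(0.54041655 − 0.57093210·0.84139762) = 4.214538

x=80.726389 y=4.214538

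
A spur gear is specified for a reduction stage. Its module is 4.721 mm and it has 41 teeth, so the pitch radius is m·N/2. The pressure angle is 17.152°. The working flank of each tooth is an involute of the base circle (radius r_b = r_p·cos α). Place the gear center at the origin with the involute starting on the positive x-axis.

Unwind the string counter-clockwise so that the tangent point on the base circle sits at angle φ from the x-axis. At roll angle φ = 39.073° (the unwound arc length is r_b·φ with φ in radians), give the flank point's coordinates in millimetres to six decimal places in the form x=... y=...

x=111.543481 y=9.329064

pitch radius r_p = m·N/2 = 4.721·41/2 = 96.780500
base radius r_b = r_p·cos α = 96.780500·cos 17.152° = 92.476261
roll angle φ = 39.073° = 0.68195250 rad
x = r_b·(cos φ + φ·sin φ) = 92.476261·(0.77634352 + 0.68195250·0.63031003) = 111.543481
y = r_b·(sin φ − φ·cos φ) = 92.476261·(0.63031003 − 0.68195250·0.77634352) = 9.329064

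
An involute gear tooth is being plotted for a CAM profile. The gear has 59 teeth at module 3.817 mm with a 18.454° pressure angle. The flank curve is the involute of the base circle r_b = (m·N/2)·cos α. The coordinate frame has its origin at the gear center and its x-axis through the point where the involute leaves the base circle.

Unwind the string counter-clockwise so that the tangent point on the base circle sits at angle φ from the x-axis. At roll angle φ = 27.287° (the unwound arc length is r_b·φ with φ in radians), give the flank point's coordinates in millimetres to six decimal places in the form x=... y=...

x=118.246128 y=3.759352

pitch radius r_p = m·N/2 = 3.817·59/2 = 112.601500
base radius r_b = r_p·cos α = 112.601500·cos 18.454° = 106.811317
roll angle φ = 27.287° = 0.47624799 rad
x = r_b·(cos φ + φ·sin φ) = 106.811317·(0.88872127 + 0.47624799·0.45844792) = 118.246128
y = r_b·(sin φ − φ·cos φ) = 106.811317·(0.45844792 − 0.47624799·0.88872127) = 3.759352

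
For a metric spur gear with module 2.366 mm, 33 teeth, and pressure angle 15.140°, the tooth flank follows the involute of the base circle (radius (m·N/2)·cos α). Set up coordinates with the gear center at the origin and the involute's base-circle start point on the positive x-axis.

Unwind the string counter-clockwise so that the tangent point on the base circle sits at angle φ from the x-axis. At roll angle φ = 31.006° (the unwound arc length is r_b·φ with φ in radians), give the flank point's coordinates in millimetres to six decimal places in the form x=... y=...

x=42.804411 y=1.933004

pitch radius r_p = m·N/2 = 2.366·33/2 = 39.039000
base radius r_b = r_p·cos α = 39.039000·cos 15.140° = 37.683977
roll angle φ = 31.006° = 0.54115679 rad
x = r_b·(cos φ + φ·sin φ) = 37.683977·(0.85711336 + 0.54115679·0.51512783) = 42.804411
y = r_b·(sin φ − φ·cos φ) = 37.683977·(0.51512783 − 0.54115679·0.85711336) = 1.933004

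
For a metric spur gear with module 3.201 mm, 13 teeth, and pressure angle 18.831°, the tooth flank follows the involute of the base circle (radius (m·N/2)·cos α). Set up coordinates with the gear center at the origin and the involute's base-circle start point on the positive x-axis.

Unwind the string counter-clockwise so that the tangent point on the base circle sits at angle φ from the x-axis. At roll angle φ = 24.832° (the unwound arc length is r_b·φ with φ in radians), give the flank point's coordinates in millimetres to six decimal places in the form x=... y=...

x=21.456386 y=0.524414

pitch radius r_p = m·N/2 = 3.201·13/2 = 20.806500
base radius r_b = r_p·cos α = 20.806500·cos 18.831° = 19.692827
roll angle φ = 24.832° = 0.43340016 rad
x = r_b·(cos φ + φ·sin φ) = 19.692827·(0.90754307 + 0.43340016·0.41995902) = 21.456386
y = r_b·(sin φ − φ·cos φ) = 19.692827·(0.41995902 − 0.43340016·0.90754307) = 0.524414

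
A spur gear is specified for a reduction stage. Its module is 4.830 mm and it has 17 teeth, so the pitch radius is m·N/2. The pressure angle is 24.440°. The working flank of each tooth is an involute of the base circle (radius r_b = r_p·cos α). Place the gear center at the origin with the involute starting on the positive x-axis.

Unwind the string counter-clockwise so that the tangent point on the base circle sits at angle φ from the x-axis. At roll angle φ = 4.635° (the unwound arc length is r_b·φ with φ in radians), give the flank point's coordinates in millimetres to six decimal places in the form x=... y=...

x=37.498366 y=0.006591

pitch radius r_p = m·N/2 = 4.830·17/2 = 41.055000
base radius r_b = r_p·cos α = 41.055000·cos 24.440° = 37.376268
roll angle φ = 4.635° = 0.08089601 rad
x = r_b·(cos φ + φ·sin φ) = 37.376268·(0.99672970 + 0.08089601·0.08080781) = 37.498366
y = r_b·(sin φ − φ·cos φ) = 37.376268·(0.08080781 − 0.08089601·0.99672970) = 0.006591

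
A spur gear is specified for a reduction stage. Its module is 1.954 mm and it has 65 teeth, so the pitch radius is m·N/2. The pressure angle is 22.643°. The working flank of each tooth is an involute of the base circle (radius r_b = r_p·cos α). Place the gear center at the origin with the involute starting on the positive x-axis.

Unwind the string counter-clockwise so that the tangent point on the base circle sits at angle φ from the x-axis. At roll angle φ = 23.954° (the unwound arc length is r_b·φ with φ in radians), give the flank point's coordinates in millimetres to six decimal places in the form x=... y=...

pitch radius r_p = m·N/2 = 1.954·65/2 = 63.505000
base radius r_b = r_p·cos α = 63.505000·cos 22.643° = 58.610133
roll angle φ = 23.954° = 0.41807617 rad
x = r_b·(cos φ + φ·sin φ) = 58.610133·(0.91387171 + 0.41807617·0.40600307) = 63.510639
y = r_b·(sin φ − φ·cos φ) = 58.610133·(0.40600307 − 0.41807617·0.91387171) = 1.402839

x=63.510639 y=1.402839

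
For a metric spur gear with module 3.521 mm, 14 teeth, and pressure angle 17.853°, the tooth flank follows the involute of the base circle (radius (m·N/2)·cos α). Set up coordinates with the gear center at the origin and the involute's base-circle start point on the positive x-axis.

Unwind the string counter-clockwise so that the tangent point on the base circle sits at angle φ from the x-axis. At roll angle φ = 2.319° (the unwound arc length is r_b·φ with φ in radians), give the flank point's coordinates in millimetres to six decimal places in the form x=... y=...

pitch radius r_p = m·N/2 = 3.521·14/2 = 24.647000
base radius r_b = r_p·cos α = 24.647000·cos 17.853° = 23.460154
roll angle φ = 2.319° = 0.04047419 rad
x = r_b·(cos φ + φ·sin φ) = 23.460154·(0.99918103 + 0.04047419·0.04046314) = 23.479361
y = r_b·(sin φ − φ·cos φ) = 23.460154·(0.04046314 − 0.04047419·0.99918103) = 0.000518

x=23.479361 y=0.000518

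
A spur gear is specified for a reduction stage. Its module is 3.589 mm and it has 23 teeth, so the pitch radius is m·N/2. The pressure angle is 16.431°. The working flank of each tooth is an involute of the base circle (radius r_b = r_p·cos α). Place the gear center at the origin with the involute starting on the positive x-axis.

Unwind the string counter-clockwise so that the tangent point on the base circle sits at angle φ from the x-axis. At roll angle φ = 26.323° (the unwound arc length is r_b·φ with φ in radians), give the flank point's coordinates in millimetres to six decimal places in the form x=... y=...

x=43.547952 y=1.252811

pitch radius r_p = m·N/2 = 3.589·23/2 = 41.273500
base radius r_b = r_p·cos α = 41.273500·cos 16.431° = 39.587935
roll angle φ = 26.323° = 0.45942302 rad
x = r_b·(cos φ + φ·sin φ) = 39.587935·(0.89630850 + 0.45942302·0.44343103) = 43.547952
y = r_b·(sin φ − φ·cos φ) = 39.587935·(0.44343103 − 0.45942302·0.89630850) = 1.252811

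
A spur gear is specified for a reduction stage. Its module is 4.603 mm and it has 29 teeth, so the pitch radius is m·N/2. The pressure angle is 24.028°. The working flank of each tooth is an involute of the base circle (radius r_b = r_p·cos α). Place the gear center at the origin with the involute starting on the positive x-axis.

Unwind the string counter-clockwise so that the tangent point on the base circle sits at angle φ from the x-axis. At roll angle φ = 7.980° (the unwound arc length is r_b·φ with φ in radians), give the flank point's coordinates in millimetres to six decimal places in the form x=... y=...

pitch radius r_p = m·N/2 = 4.603·29/2 = 66.743500
base radius r_b = r_p·cos α = 66.743500·cos 24.028° = 60.959947
roll angle φ = 7.980° = 0.13927727 rad
x = r_b·(cos φ + φ·sin φ) = 60.959947·(0.99031659 + 0.13927727·0.13882742) = 61.548339
y = r_b·(sin φ − φ·cos φ) = 60.959947·(0.13882742 − 0.13927727·0.99031659) = 0.054793

x=61.548339 y=0.054793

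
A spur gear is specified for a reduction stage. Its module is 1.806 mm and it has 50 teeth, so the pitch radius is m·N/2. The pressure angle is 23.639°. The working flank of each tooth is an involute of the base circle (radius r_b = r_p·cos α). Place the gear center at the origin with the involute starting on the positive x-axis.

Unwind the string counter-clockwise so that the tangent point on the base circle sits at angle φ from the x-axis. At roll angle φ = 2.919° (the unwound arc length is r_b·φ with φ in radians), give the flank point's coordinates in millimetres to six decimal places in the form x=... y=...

pitch radius r_p = m·N/2 = 1.806·50/2 = 45.150000
base radius r_b = r_p·cos α = 45.150000·cos 23.639° = 41.361464
roll angle φ = 2.919° = 0.05094616 rad
x = r_b·(cos φ + φ·sin φ) = 41.361464·(0.99870253 + 0.05094616·0.05092413) = 41.415106
y = r_b·(sin φ − φ·cos φ) = 41.361464·(0.05092413 − 0.05094616·0.99870253) = 0.001823

x=41.415106 y=0.001823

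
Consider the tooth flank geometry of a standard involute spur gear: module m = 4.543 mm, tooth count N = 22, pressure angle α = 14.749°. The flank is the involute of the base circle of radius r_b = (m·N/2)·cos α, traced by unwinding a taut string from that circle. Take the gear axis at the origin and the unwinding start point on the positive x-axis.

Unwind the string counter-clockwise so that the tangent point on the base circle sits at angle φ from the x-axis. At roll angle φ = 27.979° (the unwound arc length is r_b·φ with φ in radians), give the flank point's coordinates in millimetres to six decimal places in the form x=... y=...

pitch radius r_p = m·N/2 = 4.543·22/2 = 49.973000
base radius r_b = r_p·cos α = 49.973000·cos 14.749° = 48.326409
roll angle φ = 27.979° = 0.48832567 rad
x = r_b·(cos φ + φ·sin φ) = 48.326409·(0.88311960 + 0.48832567·0.46914791) = 53.749433
y = r_b·(sin φ − φ·cos φ) = 48.326409·(0.46914791 − 0.48832567·0.88311960) = 1.831471

x=53.749433 y=1.831471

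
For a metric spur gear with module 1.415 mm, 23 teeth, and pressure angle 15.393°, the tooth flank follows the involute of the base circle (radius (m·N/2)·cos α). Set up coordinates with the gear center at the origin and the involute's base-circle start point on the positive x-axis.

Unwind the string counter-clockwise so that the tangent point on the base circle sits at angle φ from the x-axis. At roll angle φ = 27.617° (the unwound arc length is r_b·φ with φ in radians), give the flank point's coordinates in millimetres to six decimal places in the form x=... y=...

x=17.406769 y=0.572144

pitch radius r_p = m·N/2 = 1.415·23/2 = 16.272500
base radius r_b = r_p·cos α = 16.272500·cos 15.393° = 15.688770
roll angle φ = 27.617° = 0.48200758 rad
x = r_b·(cos φ + φ·sin φ) = 15.688770·(0.88606608 + 0.48200758·0.46355896) = 17.406769
y = r_b·(sin φ − φ·cos φ) = 15.688770·(0.46355896 − 0.48200758·0.88606608) = 0.572144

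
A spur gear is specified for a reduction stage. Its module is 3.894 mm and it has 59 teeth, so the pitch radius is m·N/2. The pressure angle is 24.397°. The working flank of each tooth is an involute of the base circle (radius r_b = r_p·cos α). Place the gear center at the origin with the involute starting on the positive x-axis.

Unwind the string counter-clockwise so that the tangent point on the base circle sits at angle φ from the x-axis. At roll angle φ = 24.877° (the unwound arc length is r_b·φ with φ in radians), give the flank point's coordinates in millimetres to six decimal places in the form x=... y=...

x=114.016456 y=2.800859

pitch radius r_p = m·N/2 = 3.894·59/2 = 114.873000
base radius r_b = r_p·cos α = 114.873000·cos 24.397° = 104.615449
roll angle φ = 24.877° = 0.43418556 rad
x = r_b·(cos φ + φ·sin φ) = 104.615449·(0.90721296 + 0.43418556·0.42067167) = 114.016456
y = r_b·(sin φ − φ·cos φ) = 104.615449·(0.42067167 − 0.43418556·0.90721296) = 2.800859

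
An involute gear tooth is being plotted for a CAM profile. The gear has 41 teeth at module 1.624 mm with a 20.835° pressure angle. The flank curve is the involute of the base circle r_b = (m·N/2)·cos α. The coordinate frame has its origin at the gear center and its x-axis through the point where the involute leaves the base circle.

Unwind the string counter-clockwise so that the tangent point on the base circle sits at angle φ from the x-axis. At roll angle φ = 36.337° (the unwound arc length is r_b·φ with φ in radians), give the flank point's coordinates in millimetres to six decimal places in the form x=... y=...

x=36.757092 y=2.540729

pitch radius r_p = m·N/2 = 1.624·41/2 = 33.292000
base radius r_b = r_p·cos α = 33.292000·cos 20.835° = 31.114989
roll angle φ = 36.337° = 0.63420029 rad
x = r_b·(cos φ + φ·sin φ) = 31.114989·(0.80554581 + 0.63420029·0.59253350) = 36.757092
y = r_b·(sin φ − φ·cos φ) = 31.114989·(0.59253350 − 0.63420029·0.80554581) = 2.540729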